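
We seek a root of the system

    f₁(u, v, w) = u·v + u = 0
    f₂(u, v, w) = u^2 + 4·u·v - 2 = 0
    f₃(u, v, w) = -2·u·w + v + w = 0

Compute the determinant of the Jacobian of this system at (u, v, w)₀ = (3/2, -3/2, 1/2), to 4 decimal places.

-3.0000

J = [[v + 1, u, 0], [2·u + 4·v, 4·u, 0], [-2·w, 1, -2·u + 1]].
At the point, J = [[-0.5000, 1.5000, 0.0000], [-3.0000, 6.0000, 0.0000], [-1.0000, 1.0000, -2.0000]].
det J = -3.0000.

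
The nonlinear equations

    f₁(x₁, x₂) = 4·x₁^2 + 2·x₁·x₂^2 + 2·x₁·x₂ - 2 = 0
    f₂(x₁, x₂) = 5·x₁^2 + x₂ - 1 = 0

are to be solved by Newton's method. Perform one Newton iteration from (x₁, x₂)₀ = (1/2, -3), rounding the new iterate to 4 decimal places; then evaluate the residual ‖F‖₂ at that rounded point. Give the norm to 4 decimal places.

At (1/2, -3): F = (5.0000, -2.7500).
Jacobian J = [[8·x₁ + 2·x₂^2 + 2·x₂, 4·x₁·x₂ + 2·x₁], [10·x₁, 1]].
At the point, J = [[16.0000, -5.0000], [5.0000, 1.0000]] (det J = 41.0000).
Solving J·Δ = −F gives Δ = (0.2134, 1.6829).
Then the next iterate is (x₁, x₂)₁ = (0.7134, -1.3171).
Re-evaluating at (0.7134, -1.3171): F = (0.631665, 0.227598), so ‖F‖₂ = 0.6714.

0.6714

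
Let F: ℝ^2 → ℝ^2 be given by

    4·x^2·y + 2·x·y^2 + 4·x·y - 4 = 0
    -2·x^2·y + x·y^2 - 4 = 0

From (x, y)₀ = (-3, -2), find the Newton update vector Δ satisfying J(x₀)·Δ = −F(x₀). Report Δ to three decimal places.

(0.750, 0.833)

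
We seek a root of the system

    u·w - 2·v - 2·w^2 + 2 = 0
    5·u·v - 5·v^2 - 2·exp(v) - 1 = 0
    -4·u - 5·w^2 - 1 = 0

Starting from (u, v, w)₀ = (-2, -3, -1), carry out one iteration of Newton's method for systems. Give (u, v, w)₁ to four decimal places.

At (-2, -3, -1): F = (8.0000, -16.099574, 2.0000).
Jacobian J = [[w, -2, u - 4·w], [5·v, 5·u - 10·v - 2·exp(v), 0], [-4, 0, -10·w]].
At the point, J = [[-1.0000, -2.0000, 2.0000], [-15.0000, 19.900426, 0.0000], [-4.0000, 0.0000, 10.0000]] (det J = -339.800852).
Solving J·Δ = −F gives Δ = (3.5033, 3.4497, 1.2013).
Then the next iterate is (u, v, w)₁ = (1.5033, 0.4497, 0.2013).

(1.5033, 0.4497, 0.2013)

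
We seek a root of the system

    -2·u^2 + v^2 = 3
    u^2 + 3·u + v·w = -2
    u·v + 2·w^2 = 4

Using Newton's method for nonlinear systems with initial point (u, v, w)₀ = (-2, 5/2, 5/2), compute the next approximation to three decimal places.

(-0.720, 1.402, 1.610)

At (-2, 5/2, 5/2): F = (-4.750, 6.250, 3.500).
Jacobian J = [[-4·u, 2·v, 0], [2·u + 3, w, v], [v, u, 4·w]].
At the point, J = [[8.000, 5.000, 0.000], [-1.000, 2.500, 2.500], [2.500, -2.000, 10.000]] (det J = 321.250).
Solving J·Δ = −F gives Δ = (1.280, -1.098, -0.890).
Then the next iterate is (u, v, w)₁ = (-0.720, 1.402, 1.610).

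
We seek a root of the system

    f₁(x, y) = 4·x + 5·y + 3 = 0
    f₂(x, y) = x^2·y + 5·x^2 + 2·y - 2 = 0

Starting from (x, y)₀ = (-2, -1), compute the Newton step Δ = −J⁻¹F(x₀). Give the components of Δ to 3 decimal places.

(1.154, 1.077)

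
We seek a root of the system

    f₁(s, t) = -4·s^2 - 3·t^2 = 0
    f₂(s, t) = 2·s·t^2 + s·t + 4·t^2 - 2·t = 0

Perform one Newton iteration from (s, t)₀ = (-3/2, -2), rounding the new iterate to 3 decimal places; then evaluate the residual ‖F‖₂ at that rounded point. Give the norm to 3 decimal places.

7.871

At (-3/2, -2): F = (-21.000, 11.000).
Jacobian J = [[-8·s, -6·t], [2·t^2 + t, 4·s·t + s + 8·t - 2]].
At the point, J = [[12.000, 12.000], [6.000, -7.500]] (det J = -162.000).
Solving J·Δ = −F gives Δ = (0.157, 1.593).
Then the next iterate is (s, t)₁ = (-1.343, -0.407).
Re-evaluating at (-1.343, -0.407): F = (-7.71154, 1.57826), so ‖F‖₂ = 7.871.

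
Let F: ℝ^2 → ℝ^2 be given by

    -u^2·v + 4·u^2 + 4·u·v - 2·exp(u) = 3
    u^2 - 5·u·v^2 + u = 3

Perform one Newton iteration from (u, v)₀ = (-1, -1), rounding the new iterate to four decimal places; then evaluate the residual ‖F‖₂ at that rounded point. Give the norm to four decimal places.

0.5716

At (-1, -1): F = (5.264241, 2.0000).
Jacobian J = [[-2·u·v + 8·u + 4·v - 2·exp(u), -u^2 + 4·u], [2·u - 5·v^2 + 1, -10·u·v]].
At the point, J = [[-14.735759, -5.0000], [-6.0000, -10.0000]] (det J = 117.357589).
Solving J·Δ = −F gives Δ = (0.3634, -0.0180).
Then the next iterate is (u, v)₁ = (-0.6366, -1.0180).
Re-evaluating at (-0.6366, -1.0180): F = (0.567651, 0.067279), so ‖F‖₂ = 0.5716.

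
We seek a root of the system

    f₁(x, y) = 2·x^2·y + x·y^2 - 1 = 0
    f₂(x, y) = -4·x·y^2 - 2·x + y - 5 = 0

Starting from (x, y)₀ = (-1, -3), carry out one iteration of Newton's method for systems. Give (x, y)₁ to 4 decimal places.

(-0.2849, -2.8771)

At (-1, -3): F = (-16.0000, 30.0000).
Jacobian J = [[4·x·y + y^2, 2·x^2 + 2·x·y], [-4·y^2 - 2, -8·x·y + 1]].
At the point, J = [[21.0000, 8.0000], [-38.0000, -23.0000]] (det J = -179.0000).
Solving J·Δ = −F gives Δ = (0.7151, 0.1229).
Then the next iterate is (x, y)₁ = (-0.2849, -2.8771).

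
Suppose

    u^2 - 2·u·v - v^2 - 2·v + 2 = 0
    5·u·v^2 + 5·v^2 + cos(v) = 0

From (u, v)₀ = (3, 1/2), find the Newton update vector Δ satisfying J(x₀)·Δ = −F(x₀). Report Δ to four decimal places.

At (3, 1/2): F = (6.7500, 5.877583).
Jacobian J = [[2·u - 2·v, -2·u - 2·v - 2], [5·v^2, 10·u·v + 10·v - sin(v)]].
At the point, J = [[5.0000, -9.0000], [1.2500, 19.520574]] (det J = 108.852872).
Solving J·Δ = −F gives Δ = (-1.6964, -0.1925).

(-1.6964, -0.1925)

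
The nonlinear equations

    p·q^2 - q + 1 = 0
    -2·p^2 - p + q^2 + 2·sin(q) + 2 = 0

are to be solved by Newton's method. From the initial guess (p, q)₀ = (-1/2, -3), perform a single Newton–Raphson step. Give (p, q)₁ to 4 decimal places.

(-0.7363, -1.6865)

At (-1/2, -3): F = (-0.5000, 10.717760).
Jacobian J = [[q^2, 2·p·q - 1], [-4·p - 1, 2·q + 2·cos(q)]].
At the point, J = [[9.0000, 2.0000], [1.0000, -7.979985]] (det J = -73.819865).
Solving J·Δ = −F gives Δ = (-0.2363, 1.3135).
Then the next iterate is (p, q)₁ = (-0.7363, -1.6865).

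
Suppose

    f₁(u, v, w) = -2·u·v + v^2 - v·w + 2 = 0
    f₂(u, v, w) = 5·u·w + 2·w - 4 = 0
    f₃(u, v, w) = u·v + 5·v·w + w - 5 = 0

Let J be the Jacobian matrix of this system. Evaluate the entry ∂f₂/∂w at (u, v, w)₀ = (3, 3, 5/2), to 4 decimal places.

∂f₂/∂w = 5·u + 2.
At (3, 3, 5/2) this is 17.0000.

17.0000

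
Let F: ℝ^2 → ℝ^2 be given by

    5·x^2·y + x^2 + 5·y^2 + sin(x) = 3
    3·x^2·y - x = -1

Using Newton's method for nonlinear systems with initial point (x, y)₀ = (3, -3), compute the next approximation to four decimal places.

(2.3065, -1.3385)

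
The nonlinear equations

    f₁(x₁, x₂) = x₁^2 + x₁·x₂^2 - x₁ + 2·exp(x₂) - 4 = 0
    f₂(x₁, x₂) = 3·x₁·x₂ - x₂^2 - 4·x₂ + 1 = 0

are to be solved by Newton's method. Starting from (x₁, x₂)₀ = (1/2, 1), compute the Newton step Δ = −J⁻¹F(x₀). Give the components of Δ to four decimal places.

(0.3571, -0.3175)

At (1/2, 1): F = (1.686564, -2.5000).
Jacobian J = [[2·x₁ + x₂^2 - 1, 2·x₁·x₂ + 2·exp(x₂)], [3·x₂, 3·x₁ - 2·x₂ - 4]].
At the point, J = [[1.0000, 6.436564], [3.0000, -4.5000]] (det J = -23.809691).
Solving J·Δ = −F gives Δ = (0.3571, -0.3175).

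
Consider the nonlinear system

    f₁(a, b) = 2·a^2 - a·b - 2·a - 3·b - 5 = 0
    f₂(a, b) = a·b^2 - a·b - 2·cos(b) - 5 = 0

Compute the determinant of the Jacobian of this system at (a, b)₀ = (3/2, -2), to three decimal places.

-28.912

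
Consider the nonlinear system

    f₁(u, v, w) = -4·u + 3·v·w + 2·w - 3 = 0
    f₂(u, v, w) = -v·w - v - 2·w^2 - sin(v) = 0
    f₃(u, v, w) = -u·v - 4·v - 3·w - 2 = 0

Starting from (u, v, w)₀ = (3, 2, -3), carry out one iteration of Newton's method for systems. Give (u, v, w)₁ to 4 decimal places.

At (3, 2, -3): F = (-39.0000, -14.909297, -7.0000).
Jacobian J = [[-4, 3·w, 3·v + 2], [0, -w - cos(v) - 1, -v - 4·w], [-v, -u - 4, -3]].
At the point, J = [[-4.0000, -9.0000, 8.0000], [0.0000, 2.416147, 10.0000], [-2.0000, -7.0000, -3.0000]] (det J = -32.347889).
Solving J·Δ = −F gives Δ = (-13.7423, 2.5516, 0.8744).
Then the next iterate is (u, v, w)₁ = (-10.7423, 4.5516, -2.1256).

(-10.7423, 4.5516, -2.1256)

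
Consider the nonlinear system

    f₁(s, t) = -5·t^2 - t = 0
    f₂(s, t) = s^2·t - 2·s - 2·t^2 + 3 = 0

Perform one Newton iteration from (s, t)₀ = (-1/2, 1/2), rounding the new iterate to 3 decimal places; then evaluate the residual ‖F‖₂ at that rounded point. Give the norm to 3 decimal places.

At (-1/2, 1/2): F = (-1.750, 3.625).
Jacobian J = [[0, -10·t - 1], [2·s·t - 2, s^2 - 4·t]].
At the point, J = [[0.000, -6.000], [-2.500, -1.750]] (det J = -15.000).
Solving J·Δ = −F gives Δ = (1.654, -0.292).
Then the next iterate is (s, t)₁ = (1.154, 0.208).
Re-evaluating at (1.154, 0.208): F = (-0.42432, 0.88247), so ‖F‖₂ = 0.979.

0.979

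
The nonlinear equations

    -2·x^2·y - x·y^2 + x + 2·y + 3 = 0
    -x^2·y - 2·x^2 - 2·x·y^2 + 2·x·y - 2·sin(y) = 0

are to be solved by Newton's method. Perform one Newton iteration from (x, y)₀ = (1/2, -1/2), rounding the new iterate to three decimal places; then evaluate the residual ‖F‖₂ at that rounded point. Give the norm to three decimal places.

At (1/2, -1/2): F = (2.625, -0.16615).
Jacobian J = [[-4·x·y - y^2 + 1, -2·x^2 - 2·x·y + 2], [-2·x·y - 4·x - 2·y^2 + 2·y, -x^2 - 4·x·y + 2·x - 2·cos(y)]].
At the point, J = [[1.750, 2.000], [-3.000, -0.00517]] (det J = 5.99096).
Solving J·Δ = −F gives Δ = (-0.053, -1.266).
Then the next iterate is (x, y)₁ = (0.447, -1.766).
Re-evaluating at (0.447, -1.766): F = (-0.77336, -2.45171), so ‖F‖₂ = 2.571.

2.571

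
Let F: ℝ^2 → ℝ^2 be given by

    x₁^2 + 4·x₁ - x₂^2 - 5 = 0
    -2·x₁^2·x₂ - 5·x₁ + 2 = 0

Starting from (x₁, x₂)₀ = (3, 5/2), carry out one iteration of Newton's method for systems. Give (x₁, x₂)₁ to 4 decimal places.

At (3, 5/2): F = (9.7500, -58.0000).
Jacobian J = [[2·x₁ + 4, -2·x₂], [-4·x₁·x₂ - 5, -2·x₁^2]].
At the point, J = [[10.0000, -5.0000], [-35.0000, -18.0000]] (det J = -355.0000).
Solving J·Δ = −F gives Δ = (-1.3113, -0.6725).
Then the next iterate is (x₁, x₂)₁ = (1.6887, 1.8275).

(1.6887, 1.8275)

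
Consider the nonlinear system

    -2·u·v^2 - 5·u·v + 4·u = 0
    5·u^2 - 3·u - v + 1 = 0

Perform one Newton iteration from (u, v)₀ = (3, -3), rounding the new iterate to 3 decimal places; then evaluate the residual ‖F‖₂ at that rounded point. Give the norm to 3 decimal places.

At (3, -3): F = (3.000, 40.000).
Jacobian J = [[-2·v^2 - 5·v + 4, -4·u·v - 5·u], [10·u - 3, -1]].
At the point, J = [[1.000, 21.000], [27.000, -1.000]] (det J = -568.000).
Solving J·Δ = −F gives Δ = (-1.484, -0.072).
Then the next iterate is (u, v)₁ = (1.516, -3.072).
Re-evaluating at (1.516, -3.072): F = (0.73622, 11.01528), so ‖F‖₂ = 11.040.

11.040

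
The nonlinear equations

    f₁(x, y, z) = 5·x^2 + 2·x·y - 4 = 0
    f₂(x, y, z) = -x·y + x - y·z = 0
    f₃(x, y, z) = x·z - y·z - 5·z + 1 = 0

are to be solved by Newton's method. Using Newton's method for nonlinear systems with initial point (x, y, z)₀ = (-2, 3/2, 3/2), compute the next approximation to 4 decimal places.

At (-2, 3/2, 3/2): F = (10.0000, -1.2500, -11.7500).
Jacobian J = [[10·x + 2·y, 2·x, 0], [-y + 1, -x - z, -y], [z, -z, x - y - 5]].
At the point, J = [[-17.0000, -4.0000, 0.0000], [-0.5000, 0.5000, -1.5000], [1.5000, -1.5000, -8.5000]] (det J = 136.5000).
Solving J·Δ = −F gives Δ = (0.6813, -0.3956, -1.1923).
Then the next iterate is (x, y, z)₁ = (-1.3187, 1.1044, 0.3077).

(-1.3187, 1.1044, 0.3077)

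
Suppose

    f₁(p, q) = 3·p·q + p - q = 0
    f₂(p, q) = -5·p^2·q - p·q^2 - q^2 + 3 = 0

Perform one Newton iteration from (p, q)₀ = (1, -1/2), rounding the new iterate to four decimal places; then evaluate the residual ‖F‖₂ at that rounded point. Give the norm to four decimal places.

At (1, -1/2): F = (0.0000, 5.0000).
Jacobian J = [[3·q + 1, 3·p - 1], [-10·p·q - q^2, -5·p^2 - 2·p·q - 2·q]].
At the point, J = [[-0.5000, 2.0000], [4.7500, -3.0000]] (det J = -8.0000).
Solving J·Δ = −F gives Δ = (-1.2500, -0.3125).
Then the next iterate is (p, q)₁ = (-0.2500, -0.8125).
Re-evaluating at (-0.2500, -0.8125): F = (1.171875, 2.758789), so ‖F‖₂ = 2.9974.

2.9974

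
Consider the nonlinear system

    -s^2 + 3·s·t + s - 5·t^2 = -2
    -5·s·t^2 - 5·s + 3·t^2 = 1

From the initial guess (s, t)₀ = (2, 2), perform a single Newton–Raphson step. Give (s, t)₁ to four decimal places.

At (2, 2): F = (-8.0000, -39.0000).
Jacobian J = [[-2·s + 3·t + 1, 3·s - 10·t], [-5·t^2 - 5, -10·s·t + 6·t]].
At the point, J = [[3.0000, -14.0000], [-25.0000, -28.0000]] (det J = -434.0000).
Solving J·Δ = −F gives Δ = (-0.7419, -0.7304).
Then the next iterate is (s, t)₁ = (1.2581, 1.2696).

(1.2581, 1.2696)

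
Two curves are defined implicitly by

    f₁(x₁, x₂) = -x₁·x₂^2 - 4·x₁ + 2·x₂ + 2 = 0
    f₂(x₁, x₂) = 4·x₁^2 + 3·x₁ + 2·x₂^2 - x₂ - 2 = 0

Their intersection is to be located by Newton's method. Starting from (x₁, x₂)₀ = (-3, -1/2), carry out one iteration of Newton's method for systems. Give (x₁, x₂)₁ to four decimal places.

(-4.8485, 21.1061)

At (-3, -1/2): F = (13.7500, 26.0000).
Jacobian J = [[-x₂^2 - 4, -2·x₁·x₂ + 2], [8·x₁ + 3, 4·x₂ - 1]].
At the point, J = [[-4.2500, -1.0000], [-21.0000, -3.0000]] (det J = -8.2500).
Solving J·Δ = −F gives Δ = (-1.8485, 21.6061).
Then the next iterate is (x₁, x₂)₁ = (-4.8485, 21.1061).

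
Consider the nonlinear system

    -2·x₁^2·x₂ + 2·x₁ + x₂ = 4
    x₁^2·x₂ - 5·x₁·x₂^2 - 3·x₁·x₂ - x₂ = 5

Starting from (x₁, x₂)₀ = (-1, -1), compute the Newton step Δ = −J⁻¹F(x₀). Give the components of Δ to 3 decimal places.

At (-1, -1): F = (-5.000, -3.000).
Jacobian J = [[-4·x₁·x₂ + 2, -2·x₁^2 + 1], [2·x₁·x₂ - 5·x₂^2 - 3·x₂, x₁^2 - 10·x₁·x₂ - 3·x₁ - 1]].
At the point, J = [[-2.000, -1.000], [0.000, -7.000]] (det J = 14.000).
Solving J·Δ = −F gives Δ = (-2.286, -0.429).

(-2.286, -0.429)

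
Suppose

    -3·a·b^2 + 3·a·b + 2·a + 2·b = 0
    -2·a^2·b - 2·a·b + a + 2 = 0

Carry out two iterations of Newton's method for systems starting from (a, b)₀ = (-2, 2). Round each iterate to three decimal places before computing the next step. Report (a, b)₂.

(-1.327, 1.201)

At (-2, 2): F = (12.000, -8.000).
Jacobian J = [[-3·b^2 + 3·b + 2, -6·a·b + 3·a + 2], [-4·a·b - 2·b + 1, -2·a^2 - 2·a]].
At the point, J = [[-4.000, 20.000], [13.000, -4.000]] (det J = -244.000).
Solving J·Δ = −F gives Δ = (0.459, -0.508).
Then the next iterate is (a, b)₁ = (-1.541, 1.492).
Round to (-1.541, 1.492) and repeat: F = (3.29558, -2.02870), J = [[-0.20219, 11.17203], [7.21269, -1.66736]].
Δ = (0.214, -0.291), so (a, b)₂ = (-1.327, 1.201).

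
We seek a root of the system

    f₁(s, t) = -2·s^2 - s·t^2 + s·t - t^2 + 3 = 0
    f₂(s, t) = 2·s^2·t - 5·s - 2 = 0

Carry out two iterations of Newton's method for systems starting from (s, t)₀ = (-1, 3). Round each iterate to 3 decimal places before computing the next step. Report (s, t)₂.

(0.660, 6.517)

At (-1, 3): F = (-2.000, 9.000).
Jacobian J = [[-4·s - t^2 + t, -2·s·t + s - 2·t], [4·s·t - 5, 2·s^2]].
At the point, J = [[-2.000, -1.000], [-17.000, 2.000]] (det J = -21.000).
Solving J·Δ = −F gives Δ = (0.238, -2.476).
Then the next iterate is (s, t)₁ = (-0.762, 0.524).
Round to (-0.762, 0.524) and repeat: F = (1.37407, 2.41851), J = [[3.29742, -1.01142], [-6.59715, 1.16129]].
Δ = (1.422, 5.993), so (s, t)₂ = (0.660, 6.517).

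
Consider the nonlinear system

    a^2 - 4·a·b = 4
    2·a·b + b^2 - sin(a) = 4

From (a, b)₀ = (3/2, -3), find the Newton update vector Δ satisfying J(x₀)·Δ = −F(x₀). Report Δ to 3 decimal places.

(-0.967, 0.291)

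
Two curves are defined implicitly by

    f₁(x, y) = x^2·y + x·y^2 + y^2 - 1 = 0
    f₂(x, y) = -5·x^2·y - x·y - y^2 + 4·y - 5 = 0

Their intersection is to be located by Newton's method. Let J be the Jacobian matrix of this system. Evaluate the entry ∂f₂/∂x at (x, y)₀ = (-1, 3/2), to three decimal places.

13.500

∂f₂/∂x = -10·x·y - y.
At (-1, 3/2) this is 13.500.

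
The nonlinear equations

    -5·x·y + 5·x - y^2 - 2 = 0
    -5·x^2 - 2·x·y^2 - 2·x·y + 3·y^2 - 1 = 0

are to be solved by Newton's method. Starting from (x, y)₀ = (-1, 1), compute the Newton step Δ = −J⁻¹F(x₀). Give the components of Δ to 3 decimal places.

At (-1, 1): F = (-3.000, 1.000).
Jacobian J = [[-5·y + 5, -5·x - 2·y], [-10·x - 2·y^2 - 2·y, -4·x·y - 2·x + 6·y]].
At the point, J = [[0.000, 3.000], [6.000, 12.000]] (det J = -18.000).
Solving J·Δ = −F gives Δ = (-2.167, 1.000).

(-2.167, 1.000)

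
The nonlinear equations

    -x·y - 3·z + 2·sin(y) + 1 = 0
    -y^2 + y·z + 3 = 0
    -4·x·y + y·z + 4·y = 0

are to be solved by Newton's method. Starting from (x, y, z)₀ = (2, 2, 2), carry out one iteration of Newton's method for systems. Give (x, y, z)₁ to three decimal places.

(1.125, 1.840, 0.340)

At (2, 2, 2): F = (-7.18141, 3.000, -4.000).
Jacobian J = [[-y, -x + 2·cos(y), -3], [0, -2·y + z, y], [-4·y, -4·x + z + 4, y]].
At the point, J = [[-2.000, -2.83229, -3.000], [0.000, -2.000, 2.000], [-8.000, -2.000, 2.000]] (det J = 93.31670).
Solving J·Δ = −F gives Δ = (-0.875, -0.160, -1.660).
Then the next iterate is (x, y, z)₁ = (1.125, 1.840, 0.340).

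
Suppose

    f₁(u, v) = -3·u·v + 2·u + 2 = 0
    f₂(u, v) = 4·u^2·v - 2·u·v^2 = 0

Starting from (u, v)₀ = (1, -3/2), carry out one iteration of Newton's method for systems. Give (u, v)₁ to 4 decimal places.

At (1, -3/2): F = (8.5000, -10.5000).
Jacobian J = [[-3·v + 2, -3·u], [8·u·v - 2·v^2, 4·u^2 - 4·u·v]].
At the point, J = [[6.5000, -3.0000], [-16.5000, 10.0000]] (det J = 15.5000).
Solving J·Δ = −F gives Δ = (-3.4516, -4.6452).
Then the next iterate is (u, v)₁ = (-2.4516, -6.1452).

(-2.4516, -6.1452)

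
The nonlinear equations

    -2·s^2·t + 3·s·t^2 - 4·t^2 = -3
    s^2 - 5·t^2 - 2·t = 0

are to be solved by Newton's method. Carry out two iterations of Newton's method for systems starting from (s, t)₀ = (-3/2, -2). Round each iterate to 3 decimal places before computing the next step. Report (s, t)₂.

(-1.643, -1.002)

At (-3/2, -2): F = (-22.000, -13.750).
Jacobian J = [[-4·s·t + 3·t^2, -2·s^2 + 6·s·t - 8·t], [2·s, -10·t - 2]].
At the point, J = [[0.000, 29.500], [-3.000, 18.000]] (det J = 88.500).
Solving J·Δ = −F gives Δ = (-0.109, 0.746).
Then the next iterate is (s, t)₁ = (-1.609, -1.254).
Round to (-1.609, -1.254) and repeat: F = (-4.38769, -2.76570), J = [[-3.35320, 16.96035], [-3.218, 10.540]].
Δ = (-0.034, 0.252), so (s, t)₂ = (-1.643, -1.002).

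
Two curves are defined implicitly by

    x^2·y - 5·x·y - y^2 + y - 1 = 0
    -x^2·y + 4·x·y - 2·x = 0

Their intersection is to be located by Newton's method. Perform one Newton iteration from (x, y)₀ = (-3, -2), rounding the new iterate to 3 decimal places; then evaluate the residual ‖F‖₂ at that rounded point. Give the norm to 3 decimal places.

20.962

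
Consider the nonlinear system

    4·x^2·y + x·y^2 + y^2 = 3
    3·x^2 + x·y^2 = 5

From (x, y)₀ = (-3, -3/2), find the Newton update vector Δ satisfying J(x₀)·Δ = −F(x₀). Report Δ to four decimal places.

At (-3, -3/2): F = (-61.5000, 15.2500).
Jacobian J = [[8·x·y + y^2, 4·x^2 + 2·x·y + 2·y], [6·x + y^2, 2·x·y]].
At the point, J = [[38.2500, 42.0000], [-15.7500, 9.0000]] (det J = 1005.7500).
Solving J·Δ = −F gives Δ = (1.1872, 0.3831).

(1.1872, 0.3831)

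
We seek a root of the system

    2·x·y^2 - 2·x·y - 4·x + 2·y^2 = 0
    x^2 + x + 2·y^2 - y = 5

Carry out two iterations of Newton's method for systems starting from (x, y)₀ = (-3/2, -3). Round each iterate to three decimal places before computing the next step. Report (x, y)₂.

(-1.651, -1.252)

At (-3/2, -3): F = (-12.000, 16.750).
Jacobian J = [[2·y^2 - 2·y - 4, 4·x·y - 2·x + 4·y], [2·x + 1, 4·y - 1]].
At the point, J = [[20.000, 9.000], [-2.000, -13.000]] (det J = -242.000).
Solving J·Δ = −F gives Δ = (0.022, 1.285).
Then the next iterate is (x, y)₁ = (-1.478, -1.715).
Round to (-1.478, -1.715) and repeat: F = (-1.96935, 3.30393), J = [[5.31245, 6.23508], [-1.956, -7.860]].
Δ = (-0.173, 0.463), so (x, y)₂ = (-1.651, -1.252).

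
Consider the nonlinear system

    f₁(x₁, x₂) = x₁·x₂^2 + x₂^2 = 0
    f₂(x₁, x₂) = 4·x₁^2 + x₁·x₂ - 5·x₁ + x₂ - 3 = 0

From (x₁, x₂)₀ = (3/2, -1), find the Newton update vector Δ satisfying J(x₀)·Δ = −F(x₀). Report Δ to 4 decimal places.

(0.4231, 0.5846)

At (3/2, -1): F = (2.5000, -4.0000).
Jacobian J = [[x₂^2, 2·x₁·x₂ + 2·x₂], [8·x₁ + x₂ - 5, x₁ + 1]].
At the point, J = [[1.0000, -5.0000], [6.0000, 2.5000]] (det J = 32.5000).
Solving J·Δ = −F gives Δ = (0.4231, 0.5846).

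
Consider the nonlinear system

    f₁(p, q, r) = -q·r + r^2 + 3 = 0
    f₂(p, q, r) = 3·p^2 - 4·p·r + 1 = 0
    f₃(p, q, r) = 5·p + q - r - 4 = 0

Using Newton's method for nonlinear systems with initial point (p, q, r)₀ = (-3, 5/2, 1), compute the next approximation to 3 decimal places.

(1.889, 1.185, 6.630)

At (-3, 5/2, 1): F = (1.500, 40.000, -17.500).
Jacobian J = [[0, -r, -q + 2·r], [6·p - 4·r, 0, -4·p], [5, 1, -1]].
At the point, J = [[0.000, -1.000, -0.500], [-22.000, 0.000, 12.000], [5.000, 1.000, -1.000]] (det J = -27.000).
Solving J·Δ = −F gives Δ = (4.889, -1.315, 5.630).
Then the next iterate is (p, q, r)₁ = (1.889, 1.185, 6.630).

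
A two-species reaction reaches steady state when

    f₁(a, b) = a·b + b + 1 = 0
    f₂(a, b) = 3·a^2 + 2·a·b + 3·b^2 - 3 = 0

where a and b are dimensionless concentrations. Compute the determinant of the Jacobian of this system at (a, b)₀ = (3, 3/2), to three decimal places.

J = [[b, a + 1], [6·a + 2·b, 2·a + 6·b]].
At the point, J = [[1.500, 4.000], [21.000, 15.000]].
det J = -61.500.

-61.500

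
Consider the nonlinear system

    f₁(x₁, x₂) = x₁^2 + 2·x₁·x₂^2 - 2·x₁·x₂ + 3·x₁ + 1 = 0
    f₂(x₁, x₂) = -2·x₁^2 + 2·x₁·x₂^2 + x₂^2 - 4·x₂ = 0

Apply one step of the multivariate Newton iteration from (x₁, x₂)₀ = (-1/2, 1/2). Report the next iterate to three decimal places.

(-0.500, -0.125)

At (-1/2, 1/2): F = (0.000, -2.500).
Jacobian J = [[2·x₁ + 2·x₂^2 - 2·x₂ + 3, 4·x₁·x₂ - 2·x₁], [-4·x₁ + 2·x₂^2, 4·x₁·x₂ + 2·x₂ - 4]].
At the point, J = [[1.500, 0.000], [2.500, -4.000]] (det J = -6.000).
Solving J·Δ = −F gives Δ = (0.000, -0.625).
Then the next iterate is (x₁, x₂)₁ = (-0.500, -0.125).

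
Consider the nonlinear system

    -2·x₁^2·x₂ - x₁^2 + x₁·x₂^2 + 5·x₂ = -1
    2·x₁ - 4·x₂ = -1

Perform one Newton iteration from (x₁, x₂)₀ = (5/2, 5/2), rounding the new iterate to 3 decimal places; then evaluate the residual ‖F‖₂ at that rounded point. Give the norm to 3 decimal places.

At (5/2, 5/2): F = (-8.375, -4.000).
Jacobian J = [[-4·x₁·x₂ - 2·x₁ + x₂^2, -2·x₁^2 + 2·x₁·x₂ + 5], [2, -4]].
At the point, J = [[-23.750, 5.000], [2.000, -4.000]] (det J = 85.000).
Solving J·Δ = −F gives Δ = (-0.629, -1.315).
Then the next iterate is (x₁, x₂)₁ = (1.871, 1.185).
Re-evaluating at (1.871, 1.185): F = (-2.24486, 0.002), so ‖F‖₂ = 2.245.

2.245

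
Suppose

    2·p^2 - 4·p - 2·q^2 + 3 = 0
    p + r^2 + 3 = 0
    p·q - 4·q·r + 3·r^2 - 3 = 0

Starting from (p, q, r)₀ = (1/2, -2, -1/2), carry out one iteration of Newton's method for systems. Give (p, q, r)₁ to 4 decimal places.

At (1/2, -2, -1/2): F = (-6.5000, 3.7500, -7.2500).
Jacobian J = [[4·p - 4, -4·q, 0], [1, 0, 2·r], [q, p - 4·r, -4·q + 6·r]].
At the point, J = [[-2.0000, 8.0000, 0.0000], [1.0000, 0.0000, -1.0000], [-2.0000, 2.5000, 5.0000]] (det J = -29.0000).
Solving J·Δ = −F gives Δ = (-3.7328, -0.1207, 0.0172).
Then the next iterate is (p, q, r)₁ = (-3.2328, -2.1207, -0.4828).

(-3.2328, -2.1207, -0.4828)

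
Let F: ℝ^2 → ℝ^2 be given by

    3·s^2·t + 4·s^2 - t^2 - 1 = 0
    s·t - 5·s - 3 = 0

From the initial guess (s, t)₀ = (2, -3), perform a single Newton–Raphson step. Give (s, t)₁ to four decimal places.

(-0.7115, -4.3462)

At (2, -3): F = (-30.0000, -19.0000).
Jacobian J = [[6·s·t + 8·s, 3·s^2 - 2·t], [t - 5, s]].
At the point, J = [[-20.0000, 18.0000], [-8.0000, 2.0000]] (det J = 104.0000).
Solving J·Δ = −F gives Δ = (-2.7115, -1.3462).
Then the next iterate is (s, t)₁ = (-0.7115, -4.3462).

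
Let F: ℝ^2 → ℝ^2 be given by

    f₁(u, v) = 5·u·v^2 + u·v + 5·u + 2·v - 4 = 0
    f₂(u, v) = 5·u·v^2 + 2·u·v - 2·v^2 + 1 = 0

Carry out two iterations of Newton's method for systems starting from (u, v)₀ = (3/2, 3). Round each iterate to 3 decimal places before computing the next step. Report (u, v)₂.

(-1.363, 2.107)

At (3/2, 3): F = (81.500, 59.500).
Jacobian J = [[5·v^2 + v + 5, 10·u·v + u + 2], [5·v^2 + 2·v, 10·u·v + 2·u - 4·v]].
At the point, J = [[53.000, 48.500], [51.000, 36.000]] (det J = -565.500).
Solving J·Δ = −F gives Δ = (0.085, -1.774).
Then the next iterate is (u, v)₁ = (1.585, 1.226).
Round to (1.585, 1.226) and repeat: F = (20.23209, 13.79215), J = [[13.74138, 23.01710], [9.96738, 17.69810]].
Δ = (-2.948, 0.881), so (u, v)₂ = (-1.363, 2.107).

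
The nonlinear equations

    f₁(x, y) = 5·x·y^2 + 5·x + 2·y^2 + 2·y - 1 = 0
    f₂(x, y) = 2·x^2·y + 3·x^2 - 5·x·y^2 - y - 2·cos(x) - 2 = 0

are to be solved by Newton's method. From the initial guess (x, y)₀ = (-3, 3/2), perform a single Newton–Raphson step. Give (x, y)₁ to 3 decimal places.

(-2.240, 0.692)

At (-3, 3/2): F = (-42.250, 86.22998).
Jacobian J = [[5·y^2 + 5, 10·x·y + 4·y + 2], [4·x·y + 6·x - 5·y^2 + 2·sin(x), 2·x^2 - 10·x·y - 1]].
At the point, J = [[16.250, -37.000], [-47.53224, 62.000]] (det J = -751.19288).
Solving J·Δ = −F gives Δ = (0.760, -0.808).
Then the next iterate is (x, y)₁ = (-2.240, 0.692).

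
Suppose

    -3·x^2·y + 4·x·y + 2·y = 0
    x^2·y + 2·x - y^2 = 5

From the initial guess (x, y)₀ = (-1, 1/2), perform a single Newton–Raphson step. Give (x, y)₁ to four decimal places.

(5.7500, 6.7500)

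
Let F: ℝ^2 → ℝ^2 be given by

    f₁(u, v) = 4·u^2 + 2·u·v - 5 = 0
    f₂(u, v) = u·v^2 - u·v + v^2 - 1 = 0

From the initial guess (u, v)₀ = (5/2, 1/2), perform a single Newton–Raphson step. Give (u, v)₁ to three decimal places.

(1.180, 1.545)

At (5/2, 1/2): F = (22.500, -1.375).
Jacobian J = [[8·u + 2·v, 2·u], [v^2 - v, 2·u·v - u + 2·v]].
At the point, J = [[21.000, 5.000], [-0.250, 1.000]] (det J = 22.250).
Solving J·Δ = −F gives Δ = (-1.320, 1.045).
Then the next iterate is (u, v)₁ = (1.180, 1.545).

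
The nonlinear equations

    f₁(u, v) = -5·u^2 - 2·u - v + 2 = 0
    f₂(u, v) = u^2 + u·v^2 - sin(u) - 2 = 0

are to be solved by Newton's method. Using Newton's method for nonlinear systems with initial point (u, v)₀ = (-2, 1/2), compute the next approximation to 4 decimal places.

(-1.2015, 0.3736)

At (-2, 1/2): F = (-14.5000, 2.409297).
Jacobian J = [[-10·u - 2, -1], [2·u + v^2 - cos(u), 2·u·v]].
At the point, J = [[18.0000, -1.0000], [-3.333853, -2.0000]] (det J = -39.333853).
Solving J·Δ = −F gives Δ = (0.7985, -0.1264).
Then the next iterate is (u, v)₁ = (-1.2015, 0.3736).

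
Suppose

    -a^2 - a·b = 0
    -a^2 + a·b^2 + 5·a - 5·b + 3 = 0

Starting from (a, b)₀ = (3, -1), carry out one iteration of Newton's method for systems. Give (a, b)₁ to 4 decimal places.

At (3, -1): F = (-6.0000, 17.0000).
Jacobian J = [[-2·a - b, -a], [-2·a + b^2 + 5, 2·a·b - 5]].
At the point, J = [[-5.0000, -3.0000], [0.0000, -11.0000]] (det J = 55.0000).
Solving J·Δ = −F gives Δ = (-2.1273, 1.5455).
Then the next iterate is (a, b)₁ = (0.8727, 0.5455).

(0.8727, 0.5455)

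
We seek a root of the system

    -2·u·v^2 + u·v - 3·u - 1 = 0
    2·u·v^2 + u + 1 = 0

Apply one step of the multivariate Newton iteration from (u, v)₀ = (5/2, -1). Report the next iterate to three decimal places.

At (5/2, -1): F = (-16.000, 8.500).
Jacobian J = [[-2·v^2 + v - 3, -4·u·v + u], [2·v^2 + 1, 4·u·v]].
At the point, J = [[-6.000, 12.500], [3.000, -10.000]] (det J = 22.500).
Solving J·Δ = −F gives Δ = (-2.389, 0.133).
Then the next iterate is (u, v)₁ = (0.111, -0.867).

(0.111, -0.867)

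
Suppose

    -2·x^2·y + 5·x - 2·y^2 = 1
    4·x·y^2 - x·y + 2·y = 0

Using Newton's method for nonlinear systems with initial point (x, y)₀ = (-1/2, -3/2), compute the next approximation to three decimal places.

(-0.899, -0.037)

At (-1/2, -3/2): F = (-7.250, -8.250).
Jacobian J = [[-4·x·y + 5, -2·x^2 - 4·y], [4·y^2 - y, 8·x·y - x + 2]].
At the point, J = [[2.000, 5.500], [10.500, 8.500]] (det J = -40.750).
Solving J·Δ = −F gives Δ = (-0.399, 1.463).
Then the next iterate is (x, y)₁ = (-0.899, -0.037).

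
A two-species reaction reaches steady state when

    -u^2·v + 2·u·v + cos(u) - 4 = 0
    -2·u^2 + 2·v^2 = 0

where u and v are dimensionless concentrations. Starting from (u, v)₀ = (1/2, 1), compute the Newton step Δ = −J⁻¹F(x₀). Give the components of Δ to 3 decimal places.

(2.963, 1.107)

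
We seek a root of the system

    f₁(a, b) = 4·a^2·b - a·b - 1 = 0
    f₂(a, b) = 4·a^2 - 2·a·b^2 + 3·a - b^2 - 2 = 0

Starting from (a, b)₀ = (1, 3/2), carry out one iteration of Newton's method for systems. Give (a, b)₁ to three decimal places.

At (1, 3/2): F = (3.500, -1.750).
Jacobian J = [[8·a·b - b, 4·a^2 - a], [8·a - 2·b^2 + 3, -4·a·b - 2·b]].
At the point, J = [[10.500, 3.000], [6.500, -9.000]] (det J = -114.000).
Solving J·Δ = −F gives Δ = (-0.230, -0.361).
Then the next iterate is (a, b)₁ = (0.770, 1.139).

(0.770, 1.139)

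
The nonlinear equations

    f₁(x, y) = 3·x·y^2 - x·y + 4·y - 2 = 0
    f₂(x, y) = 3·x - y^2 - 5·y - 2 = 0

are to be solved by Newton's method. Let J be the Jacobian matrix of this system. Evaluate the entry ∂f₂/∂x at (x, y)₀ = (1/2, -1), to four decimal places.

∂f₂/∂x = 3.
At (1/2, -1) this is 3.0000.

3.0000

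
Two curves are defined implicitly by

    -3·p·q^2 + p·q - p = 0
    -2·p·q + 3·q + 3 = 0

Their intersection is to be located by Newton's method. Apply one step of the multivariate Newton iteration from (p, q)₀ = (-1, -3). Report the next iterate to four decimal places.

(-2.7805, 1.5366)

At (-1, -3): F = (31.0000, -12.0000).
Jacobian J = [[-3·q^2 + q - 1, -6·p·q + p], [-2·q, -2·p + 3]].
At the point, J = [[-31.0000, -19.0000], [6.0000, 5.0000]] (det J = -41.0000).
Solving J·Δ = −F gives Δ = (-1.7805, 4.5366).
Then the next iterate is (p, q)₁ = (-2.7805, 1.5366).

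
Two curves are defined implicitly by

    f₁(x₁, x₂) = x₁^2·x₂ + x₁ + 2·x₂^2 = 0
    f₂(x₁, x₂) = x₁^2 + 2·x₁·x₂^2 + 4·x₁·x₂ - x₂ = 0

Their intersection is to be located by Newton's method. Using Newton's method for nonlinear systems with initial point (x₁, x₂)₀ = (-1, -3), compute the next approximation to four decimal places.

At (-1, -3): F = (14.0000, -2.0000).
Jacobian J = [[2·x₁·x₂ + 1, x₁^2 + 4·x₂], [2·x₁ + 2·x₂^2 + 4·x₂, 4·x₁·x₂ + 4·x₁ - 1]].
At the point, J = [[7.0000, -11.0000], [4.0000, 7.0000]] (det J = 93.0000).
Solving J·Δ = −F gives Δ = (-0.8172, 0.7527).
Then the next iterate is (x₁, x₂)₁ = (-1.8172, -2.2473).

(-1.8172, -2.2473)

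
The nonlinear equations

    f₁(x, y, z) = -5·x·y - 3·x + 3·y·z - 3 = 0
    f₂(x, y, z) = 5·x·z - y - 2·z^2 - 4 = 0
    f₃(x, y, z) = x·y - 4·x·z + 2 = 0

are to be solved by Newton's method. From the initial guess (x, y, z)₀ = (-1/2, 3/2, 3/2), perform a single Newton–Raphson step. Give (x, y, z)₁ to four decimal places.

At (-1/2, 3/2, 3/2): F = (9.0000, -13.7500, 4.2500).
Jacobian J = [[-5·y - 3, -5·x + 3·z, 3·y], [5·z, -1, 5·x - 4·z], [y - 4·z, x, -4·x]].
At the point, J = [[-10.5000, 7.0000, 4.5000], [7.5000, -1.0000, -8.5000], [-4.5000, -0.5000, 2.0000]] (det J = 191.2500).
Solving J·Δ = −F gives Δ = (0.3480, 0.0853, -1.3206).
Then the next iterate is (x, y, z)₁ = (-0.1520, 1.5853, 0.1794).

(-0.1520, 1.5853, 0.1794)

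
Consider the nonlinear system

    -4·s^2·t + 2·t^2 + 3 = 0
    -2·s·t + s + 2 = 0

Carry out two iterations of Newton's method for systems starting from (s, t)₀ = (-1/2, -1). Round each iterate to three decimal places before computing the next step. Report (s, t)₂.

(-1.615, -0.371)

At (-1/2, -1): F = (6.000, 0.500).
Jacobian J = [[-8·s·t, -4·s^2 + 4·t], [-2·t + 1, -2·s]].
At the point, J = [[-4.000, -5.000], [3.000, 1.000]] (det J = 11.000).
Solving J·Δ = −F gives Δ = (-0.773, 1.818).
Then the next iterate is (s, t)₁ = (-1.273, 0.818).
Round to (-1.273, 0.818) and repeat: F = (-0.96412, 2.80963), J = [[8.33051, -3.21012], [-0.636, 2.546]].
Δ = (-0.342, -1.189), so (s, t)₂ = (-1.615, -0.371).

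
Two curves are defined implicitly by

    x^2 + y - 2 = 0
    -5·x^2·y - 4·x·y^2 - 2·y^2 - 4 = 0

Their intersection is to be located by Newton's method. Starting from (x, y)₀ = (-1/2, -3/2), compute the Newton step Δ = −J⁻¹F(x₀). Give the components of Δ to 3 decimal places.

(-0.349, 2.901)

At (-1/2, -3/2): F = (-3.250, -2.125).
Jacobian J = [[2·x, 1], [-10·x·y - 4·y^2, -5·x^2 - 8·x·y - 4·y]].
At the point, J = [[-1.000, 1.000], [-16.500, -1.250]] (det J = 17.750).
Solving J·Δ = −F gives Δ = (-0.349, 2.901).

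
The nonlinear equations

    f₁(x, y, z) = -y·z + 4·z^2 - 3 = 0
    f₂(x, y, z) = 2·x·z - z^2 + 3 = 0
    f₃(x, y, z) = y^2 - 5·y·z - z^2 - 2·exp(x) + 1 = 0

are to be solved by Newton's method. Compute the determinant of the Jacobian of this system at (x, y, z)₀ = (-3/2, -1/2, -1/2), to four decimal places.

7.4463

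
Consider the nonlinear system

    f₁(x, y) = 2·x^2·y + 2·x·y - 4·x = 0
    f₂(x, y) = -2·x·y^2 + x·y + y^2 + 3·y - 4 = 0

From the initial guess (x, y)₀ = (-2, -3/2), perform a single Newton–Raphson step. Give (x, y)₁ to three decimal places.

(-3.109, -0.614)

At (-2, -3/2): F = (2.000, 5.750).
Jacobian J = [[4·x·y + 2·y - 4, 2·x^2 + 2·x], [-2·y^2 + y, -4·x·y + x + 2·y + 3]].
At the point, J = [[5.000, 4.000], [-6.000, -14.000]] (det J = -46.000).
Solving J·Δ = −F gives Δ = (-1.109, 0.886).
Then the next iterate is (x, y)₁ = (-3.109, -0.614).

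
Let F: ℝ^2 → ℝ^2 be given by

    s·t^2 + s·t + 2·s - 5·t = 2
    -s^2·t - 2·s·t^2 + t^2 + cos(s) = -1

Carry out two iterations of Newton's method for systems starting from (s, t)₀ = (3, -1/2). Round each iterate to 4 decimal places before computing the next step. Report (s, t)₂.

(1.8024, 1.1071)

At (3, -1/2): F = (5.7500, 3.260008).
Jacobian J = [[t^2 + t + 2, 2·s·t + s - 5], [-2·s·t - 2·t^2 - sin(s), -s^2 - 4·s·t + 2·t]].
At the point, J = [[1.7500, -5.0000], [2.358880, -4.0000]] (det J = 4.794400).
Solving J·Δ = −F gives Δ = (1.3975, 1.6391).
Then the next iterate is (s, t)₁ = (4.3975, 1.1391).
Round to (4.3975, 1.1391) and repeat: F = (11.814663, -31.452027), J = [[4.436649, 9.415885], [-11.662651, -37.096575]].
Δ = (-2.5951, -0.0320), so (s, t)₂ = (1.8024, 1.1071).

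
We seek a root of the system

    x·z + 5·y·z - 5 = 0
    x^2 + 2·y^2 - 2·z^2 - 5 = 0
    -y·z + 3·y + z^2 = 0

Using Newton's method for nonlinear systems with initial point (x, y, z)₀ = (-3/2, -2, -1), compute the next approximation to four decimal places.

At (-3/2, -2, -1): F = (6.5000, 3.2500, -7.0000).
Jacobian J = [[z, 5·z, x + 5·y], [2·x, 4·y, -4·z], [0, -z + 3, -y + 2·z]].
At the point, J = [[-1.0000, -5.0000, -11.5000], [-3.0000, -8.0000, 4.0000], [0.0000, 4.0000, 0.0000]] (det J = 154.0000).
Solving J·Δ = −F gives Δ = (-3.4448, 1.7500, 0.1039).
Then the next iterate is (x, y, z)₁ = (-4.9448, -0.2500, -0.8961).

(-4.9448, -0.2500, -0.8961)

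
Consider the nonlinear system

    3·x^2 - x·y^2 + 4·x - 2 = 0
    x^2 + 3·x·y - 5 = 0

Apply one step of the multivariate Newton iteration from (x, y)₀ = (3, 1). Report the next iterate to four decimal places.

(1.4198, 1.1358)

At (3, 1): F = (34.0000, 13.0000).
Jacobian J = [[6·x - y^2 + 4, -2·x·y], [2·x + 3·y, 3·x]].
At the point, J = [[21.0000, -6.0000], [9.0000, 9.0000]] (det J = 243.0000).
Solving J·Δ = −F gives Δ = (-1.5802, 0.1358).
Then the next iterate is (x, y)₁ = (1.4198, 1.1358).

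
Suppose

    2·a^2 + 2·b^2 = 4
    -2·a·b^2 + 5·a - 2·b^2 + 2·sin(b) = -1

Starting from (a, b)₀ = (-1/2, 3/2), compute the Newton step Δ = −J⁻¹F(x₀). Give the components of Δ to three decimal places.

(-2.823, -1.108)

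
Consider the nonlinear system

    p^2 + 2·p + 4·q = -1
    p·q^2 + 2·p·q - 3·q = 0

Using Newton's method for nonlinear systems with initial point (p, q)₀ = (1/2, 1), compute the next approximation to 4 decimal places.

At (1/2, 1): F = (6.2500, -1.5000).
Jacobian J = [[2·p + 2, 4], [q^2 + 2·q, 2·p·q + 2·p - 3]].
At the point, J = [[3.0000, 4.0000], [3.0000, -1.0000]] (det J = -15.0000).
Solving J·Δ = −F gives Δ = (-0.0167, -1.5500).
Then the next iterate is (p, q)₁ = (0.4833, -0.5500).

(0.4833, -0.5500)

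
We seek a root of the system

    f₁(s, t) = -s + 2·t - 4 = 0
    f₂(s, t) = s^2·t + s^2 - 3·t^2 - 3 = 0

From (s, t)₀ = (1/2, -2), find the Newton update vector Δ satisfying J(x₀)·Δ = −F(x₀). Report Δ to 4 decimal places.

At (1/2, -2): F = (-8.5000, -15.2500).
Jacobian J = [[-1, 2], [2·s·t + 2·s, s^2 - 6·t]].
At the point, J = [[-1.0000, 2.0000], [-1.0000, 12.2500]] (det J = -10.2500).
Solving J·Δ = −F gives Δ = (-7.1829, 0.6585).

(-7.1829, 0.6585)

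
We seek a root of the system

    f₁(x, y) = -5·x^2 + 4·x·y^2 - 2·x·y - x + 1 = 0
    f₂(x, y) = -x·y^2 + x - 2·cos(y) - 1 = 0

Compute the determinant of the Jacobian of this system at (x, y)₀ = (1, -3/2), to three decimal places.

-16.495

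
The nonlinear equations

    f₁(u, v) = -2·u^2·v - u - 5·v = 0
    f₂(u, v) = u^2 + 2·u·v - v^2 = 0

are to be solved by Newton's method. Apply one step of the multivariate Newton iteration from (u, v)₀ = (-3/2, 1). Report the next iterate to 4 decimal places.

(-0.8225, 0.5145)

At (-3/2, 1): F = (-8.0000, -1.7500).
Jacobian J = [[-4·u·v - 1, -2·u^2 - 5], [2·u + 2·v, 2·u - 2·v]].
At the point, J = [[5.0000, -9.5000], [-1.0000, -5.0000]] (det J = -34.5000).
Solving J·Δ = −F gives Δ = (0.6775, -0.4855).
Then the next iterate is (u, v)₁ = (-0.8225, 0.5145).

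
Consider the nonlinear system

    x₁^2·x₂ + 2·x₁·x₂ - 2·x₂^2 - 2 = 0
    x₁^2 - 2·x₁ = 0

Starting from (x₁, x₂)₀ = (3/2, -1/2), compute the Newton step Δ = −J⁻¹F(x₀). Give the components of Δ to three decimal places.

(0.750, 0.966)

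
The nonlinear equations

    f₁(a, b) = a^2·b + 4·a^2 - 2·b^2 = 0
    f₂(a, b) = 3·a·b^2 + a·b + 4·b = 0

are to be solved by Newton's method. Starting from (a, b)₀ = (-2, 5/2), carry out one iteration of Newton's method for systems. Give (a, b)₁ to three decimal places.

At (-2, 5/2): F = (13.500, -32.500).
Jacobian J = [[2·a·b + 8·a, a^2 - 4·b], [3·b^2 + b, 6·a·b + a + 4]].
At the point, J = [[-26.000, -6.000], [21.250, -28.000]] (det J = 855.500).
Solving J·Δ = −F gives Δ = (0.670, -0.652).
Then the next iterate is (a, b)₁ = (-1.330, 1.848).

(-1.330, 1.848)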